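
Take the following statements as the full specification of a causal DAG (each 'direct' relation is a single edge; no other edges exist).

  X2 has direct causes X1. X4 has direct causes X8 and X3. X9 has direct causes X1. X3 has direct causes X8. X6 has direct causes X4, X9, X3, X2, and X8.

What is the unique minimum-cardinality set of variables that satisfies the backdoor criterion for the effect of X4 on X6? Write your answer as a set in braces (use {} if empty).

{X3, X8}

Variables eligible for adjustment (non-descendants of X4, excluding X4 and X6): {X1, X2, X3, X8, X9}.
Backdoor paths from X4 to X6:
  P1: X4 <- X8 -> X3 -> X6
  P2: X4 <- X8 -> X6
  P3: X4 <- X3 <- X8 -> X6
  P4: X4 <- X3 -> X6
The empty set is not sufficient: P1 (X4 <- X8 -> X3 -> X6) has no collider blocking it and no conditioned non-collider, so it is open.
Try {X3, X8}:
  P1: blocked at fork node X8 ∈ conditioning set.
  P2: blocked at fork node X8 ∈ conditioning set.
  P3: blocked at chain node X3 ∈ conditioning set.
  P4: blocked at fork node X3 ∈ conditioning set.
{X3, X8} contains no descendant of X4 and blocks every backdoor path.
Every element of {X3, X8} is needed (dropping X3 leaves P4 open; dropping X8 leaves P2 open), so no proper subset is valid.
Among all size-2 subsets of the eligible variables, only {X3, X8} blocks every backdoor path, so it is the unique smallest valid adjustment set.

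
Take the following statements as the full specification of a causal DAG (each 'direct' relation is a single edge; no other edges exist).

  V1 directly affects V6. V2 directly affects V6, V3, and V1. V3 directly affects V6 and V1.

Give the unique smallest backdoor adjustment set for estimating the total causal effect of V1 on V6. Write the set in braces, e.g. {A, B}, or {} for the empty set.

{V2, V3}

Variables eligible for adjustment (non-descendants of V1, excluding V1 and V6): {V2, V3}.
Backdoor paths from V1 to V6:
  P1: V1 <- V2 -> V3 -> V6
  P2: V1 <- V2 -> V6
  P3: V1 <- V3 <- V2 -> V6
  P4: V1 <- V3 -> V6
The empty set is not sufficient: P1 (V1 <- V2 -> V3 -> V6) has no collider blocking it and no conditioned non-collider, so it is open.
Try {V2, V3}:
  P1: blocked at fork node V2 ∈ conditioning set.
  P2: blocked at fork node V2 ∈ conditioning set.
  P3: blocked at chain node V3 ∈ conditioning set.
  P4: blocked at fork node V3 ∈ conditioning set.
{V2, V3} contains no descendant of V1 and blocks every backdoor path.
Every element of {V2, V3} is needed (dropping V2 leaves P2 open; dropping V3 leaves P4 open), so no proper subset is valid.
Among all size-2 subsets of the eligible variables, only {V2, V3} blocks every backdoor path, so it is the unique smallest valid adjustment set.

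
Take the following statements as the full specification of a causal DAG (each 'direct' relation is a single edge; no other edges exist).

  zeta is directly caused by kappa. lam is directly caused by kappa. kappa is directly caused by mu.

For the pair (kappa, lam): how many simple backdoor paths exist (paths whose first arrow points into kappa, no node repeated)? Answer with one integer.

A backdoor path from kappa to lam is any simple undirected path whose first edge points into kappa (i.e. leaves kappa via a parent).
Parents of kappa: {mu}.
No simple path from any parent of kappa reaches lam without revisiting kappa, so there are no backdoor paths.

0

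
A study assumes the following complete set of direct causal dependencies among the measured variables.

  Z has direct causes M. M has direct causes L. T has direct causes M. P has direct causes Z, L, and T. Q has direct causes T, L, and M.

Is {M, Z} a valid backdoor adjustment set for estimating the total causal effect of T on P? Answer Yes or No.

Backdoor paths from T to P (paths whose first edge points into T):
  P1: T <- M <- L -> P
  P2: T <- M -> Z -> P
  P3: T <- M -> Q <- L -> P
Condition 1 (no descendant of T in the set): holds — descendants of T are {P, Q}; none are in {M, Z}.
Condition 2 (every backdoor path blocked by {M, Z}):
  P1: blocked at chain node M ∈ conditioning set.
  P2: blocked at fork node M ∈ conditioning set.
  P3: blocked at fork node M ∈ conditioning set.
{M, Z} satisfies the backdoor criterion.

Yes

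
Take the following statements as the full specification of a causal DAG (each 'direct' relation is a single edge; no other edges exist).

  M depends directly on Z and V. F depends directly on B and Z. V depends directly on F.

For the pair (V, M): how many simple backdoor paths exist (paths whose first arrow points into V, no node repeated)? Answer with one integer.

A backdoor path from V to M is any simple undirected path whose first edge points into V (i.e. leaves V via a parent).
Parents of V: {F}.
Enumerating:
  P1: V <- F <- Z -> M
That exhausts the simple backdoor paths. Count: 1.

1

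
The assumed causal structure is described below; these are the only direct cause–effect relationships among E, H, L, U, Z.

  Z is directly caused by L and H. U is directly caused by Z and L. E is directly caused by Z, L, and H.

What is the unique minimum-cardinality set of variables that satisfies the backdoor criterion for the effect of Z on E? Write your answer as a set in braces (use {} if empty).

Variables eligible for adjustment (non-descendants of Z, excluding Z and E): {H, L}.
Backdoor paths from Z to E:
  P1: Z <- L -> E
  P2: Z <- H -> E
The empty set is not sufficient: P1 (Z <- L -> E) has no collider blocking it and no conditioned non-collider, so it is open.
Try {H, L}:
  P1: blocked at fork node L ∈ conditioning set.
  P2: blocked at fork node H ∈ conditioning set.
{H, L} contains no descendant of Z and blocks every backdoor path.
Every element of {H, L} is needed (dropping H leaves P2 open; dropping L leaves P1 open), so no proper subset is valid.
Among all size-2 subsets of the eligible variables, only {H, L} blocks every backdoor path, so it is the unique smallest valid adjustment set.

{H, L}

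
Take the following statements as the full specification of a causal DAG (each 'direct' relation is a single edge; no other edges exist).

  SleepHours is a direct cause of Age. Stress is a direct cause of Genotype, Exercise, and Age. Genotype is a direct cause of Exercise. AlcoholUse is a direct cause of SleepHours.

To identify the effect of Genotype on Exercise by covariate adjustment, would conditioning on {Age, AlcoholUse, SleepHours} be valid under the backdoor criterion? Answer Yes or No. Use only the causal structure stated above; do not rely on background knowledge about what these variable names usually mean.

Backdoor paths from Genotype to Exercise (paths whose first edge points into Genotype):
  P1: Genotype <- Stress -> Exercise
Condition 1 (no descendant of Genotype in the set): holds — descendants of Genotype are {Exercise}; none are in {Age, AlcoholUse, SleepHours}.
Condition 2 (every backdoor path blocked by {Age, AlcoholUse, SleepHours}):
  P1: open — no interior node is in the conditioning set.
{Age, AlcoholUse, SleepHours} does not satisfy the backdoor criterion.

No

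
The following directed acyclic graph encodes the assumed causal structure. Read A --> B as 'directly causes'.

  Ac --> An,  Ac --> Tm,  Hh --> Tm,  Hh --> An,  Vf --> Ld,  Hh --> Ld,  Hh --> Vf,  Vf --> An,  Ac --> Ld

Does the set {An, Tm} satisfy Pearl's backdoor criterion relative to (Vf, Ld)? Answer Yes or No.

Backdoor paths from Vf to Ld (paths whose first edge points into Vf):
  P1: Vf <- Hh -> An <- Ac -> Ld
  P2: Vf <- Hh -> Ld
  P3: Vf <- Hh -> Tm <- Ac -> Ld
Condition 1 (no descendant of Vf in the set): FAILS — An is a descendant of Vf.
Condition 2 (every backdoor path blocked by {An, Tm}):
  P1: open — collider(s) An are conditioned on (or have a conditioned descendant) and no non-collider on the path is in the set.
  P2: open — no interior node is in the conditioning set.
  P3: open — collider(s) Tm are conditioned on (or have a conditioned descendant) and no non-collider on the path is in the set.
{An, Tm} does not satisfy the backdoor criterion.

No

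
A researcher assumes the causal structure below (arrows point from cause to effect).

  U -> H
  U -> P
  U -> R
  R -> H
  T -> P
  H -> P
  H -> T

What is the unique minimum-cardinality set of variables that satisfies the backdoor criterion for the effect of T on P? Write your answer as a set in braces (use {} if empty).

Variables eligible for adjustment (non-descendants of T, excluding T and P): {H, R, U}.
Backdoor paths from T to P:
  P1: T <- H <- U -> P
  P2: T <- H <- R <- U -> P
  P3: T <- H -> P
The empty set is not sufficient: P1 (T <- H <- U -> P) has no collider blocking it and no conditioned non-collider, so it is open.
Try {H}:
  P1: blocked at chain node H ∈ conditioning set.
  P2: blocked at chain node H ∈ conditioning set.
  P3: blocked at fork node H ∈ conditioning set.
{H} contains no descendant of T and blocks every backdoor path.
No other singleton works — e.g. {U} leaves P3 open — so {H} is the unique smallest valid adjustment set.

{H}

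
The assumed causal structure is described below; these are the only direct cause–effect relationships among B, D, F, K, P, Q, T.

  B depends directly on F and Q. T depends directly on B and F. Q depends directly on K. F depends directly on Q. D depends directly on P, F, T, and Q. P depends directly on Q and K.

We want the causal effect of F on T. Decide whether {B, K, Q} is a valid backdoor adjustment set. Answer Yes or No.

Backdoor paths from F to T (paths whose first edge points into F):
  P1: F <- Q <- K -> P -> D <- T
  P2: F <- Q -> B -> T
  P3: F <- Q -> P -> D <- T
  P4: F <- Q -> D <- T
Condition 1 (no descendant of F in the set): FAILS — B is a descendant of F.
Condition 2 (every backdoor path blocked by {B, K, Q}):
  P1: blocked at chain node Q ∈ conditioning set.
  P2: blocked at fork node Q ∈ conditioning set.
  P3: blocked at fork node Q ∈ conditioning set.
  P4: blocked at fork node Q ∈ conditioning set.
{B, K, Q} does not satisfy the backdoor criterion.

No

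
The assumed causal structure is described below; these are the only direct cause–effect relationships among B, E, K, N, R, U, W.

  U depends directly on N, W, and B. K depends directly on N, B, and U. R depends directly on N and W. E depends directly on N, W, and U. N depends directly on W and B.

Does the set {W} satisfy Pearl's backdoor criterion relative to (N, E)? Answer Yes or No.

No

Backdoor paths from N to E (paths whose first edge points into N):
  P1: N <- B -> U <- W -> E
  P2: N <- B -> U -> E
  P3: N <- B -> K <- U <- W -> E
  P4: N <- B -> K <- U -> E
  P5: N <- W -> U -> E
  P6: N <- W -> E
Condition 1 (no descendant of N in the set): holds — descendants of N are {E, K, R, U}; none are in {W}.
Condition 2 (every backdoor path blocked by {W}):
  P1: blocked at collider U (neither it nor any descendant is in the conditioning set).
  P2: open — no interior node is in the conditioning set.
  P3: blocked at collider K (neither it nor any descendant is in the conditioning set).
  P4: blocked at collider K (neither it nor any descendant is in the conditioning set).
  P5: blocked at fork node W ∈ conditioning set.
  P6: blocked at fork node W ∈ conditioning set.
{W} does not satisfy the backdoor criterion.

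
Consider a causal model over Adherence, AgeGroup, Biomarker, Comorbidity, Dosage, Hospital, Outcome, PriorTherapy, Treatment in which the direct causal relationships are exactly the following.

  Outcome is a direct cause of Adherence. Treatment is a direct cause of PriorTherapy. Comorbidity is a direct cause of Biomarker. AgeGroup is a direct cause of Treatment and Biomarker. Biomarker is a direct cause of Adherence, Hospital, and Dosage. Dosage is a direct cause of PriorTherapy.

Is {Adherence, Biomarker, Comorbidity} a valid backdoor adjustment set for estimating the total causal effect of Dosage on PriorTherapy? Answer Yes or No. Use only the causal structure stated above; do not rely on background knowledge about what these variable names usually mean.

Yes

Backdoor paths from Dosage to PriorTherapy (paths whose first edge points into Dosage):
  P1: Dosage <- Biomarker <- AgeGroup -> Treatment -> PriorTherapy
Condition 1 (no descendant of Dosage in the set): holds — descendants of Dosage are {PriorTherapy}; none are in {Adherence, Biomarker, Comorbidity}.
Condition 2 (every backdoor path blocked by {Adherence, Biomarker, Comorbidity}):
  P1: blocked at chain node Biomarker ∈ conditioning set.
{Adherence, Biomarker, Comorbidity} satisfies the backdoor criterion.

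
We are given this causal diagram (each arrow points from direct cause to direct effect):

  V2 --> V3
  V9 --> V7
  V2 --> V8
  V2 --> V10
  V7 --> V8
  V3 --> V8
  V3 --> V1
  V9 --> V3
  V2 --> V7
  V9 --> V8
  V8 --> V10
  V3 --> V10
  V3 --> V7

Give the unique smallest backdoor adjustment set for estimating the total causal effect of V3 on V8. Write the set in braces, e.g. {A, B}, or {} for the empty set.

Variables eligible for adjustment (non-descendants of V3, excluding V3 and V8): {V2, V9}.
Backdoor paths from V3 to V8:
  P1: V3 <- V2 -> V7 <- V9 -> V8
  P2: V3 <- V2 -> V7 -> V8
  P3: V3 <- V2 -> V8
  P4: V3 <- V2 -> V10 <- V8
  P5: V3 <- V9 -> V7 <- V2 -> V8
  P6: V3 <- V9 -> V7 <- V2 -> V10 <- V8
  P7: V3 <- V9 -> V7 -> V8
  P8: V3 <- V9 -> V8
The empty set is not sufficient: P2 (V3 <- V2 -> V7 -> V8) has no collider blocking it and no conditioned non-collider, so it is open.
Try {V2, V9}:
  P1: blocked at fork node V2 ∈ conditioning set.
  P2: blocked at fork node V2 ∈ conditioning set.
  P3: blocked at fork node V2 ∈ conditioning set.
  P4: blocked at fork node V2 ∈ conditioning set.
  P5: blocked at fork node V9 ∈ conditioning set.
  P6: blocked at fork node V9 ∈ conditioning set.
  P7: blocked at fork node V9 ∈ conditioning set.
  P8: blocked at fork node V9 ∈ conditioning set.
{V2, V9} contains no descendant of V3 and blocks every backdoor path.
Every element of {V2, V9} is needed (dropping V2 leaves P2 open; dropping V9 leaves P7 open), so no proper subset is valid.
Among all size-2 subsets of the eligible variables, only {V2, V9} blocks every backdoor path, so it is the unique smallest valid adjustment set.

{V2, V9}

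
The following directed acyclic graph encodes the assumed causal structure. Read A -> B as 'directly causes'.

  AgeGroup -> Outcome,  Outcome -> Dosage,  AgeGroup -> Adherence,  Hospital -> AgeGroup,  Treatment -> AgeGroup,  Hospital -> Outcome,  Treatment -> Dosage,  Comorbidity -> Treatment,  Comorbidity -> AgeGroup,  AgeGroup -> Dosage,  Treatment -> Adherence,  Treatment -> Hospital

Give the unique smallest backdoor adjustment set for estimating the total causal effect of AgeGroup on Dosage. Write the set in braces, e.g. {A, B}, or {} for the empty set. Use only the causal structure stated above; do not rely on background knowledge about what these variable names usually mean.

Variables eligible for adjustment (non-descendants of AgeGroup, excluding AgeGroup and Dosage): {Comorbidity, Hospital, Treatment}.
Backdoor paths from AgeGroup to Dosage:
  P1: AgeGroup <- Comorbidity -> Treatment -> Hospital -> Outcome -> Dosage
  P2: AgeGroup <- Comorbidity -> Treatment -> Dosage
  P3: AgeGroup <- Treatment -> Hospital -> Outcome -> Dosage
  P4: AgeGroup <- Treatment -> Dosage
  P5: AgeGroup <- Hospital <- Treatment -> Dosage
  P6: AgeGroup <- Hospital -> Outcome -> Dosage
The empty set is not sufficient: P1 (AgeGroup <- Comorbidity -> Treatment -> Hospital -> Outcome -> Dosage) has no collider blocking it and no conditioned non-collider, so it is open.
Try {Hospital, Treatment}:
  P1: blocked at chain node Treatment ∈ conditioning set.
  P2: blocked at chain node Treatment ∈ conditioning set.
  P3: blocked at fork node Treatment ∈ conditioning set.
  P4: blocked at fork node Treatment ∈ conditioning set.
  P5: blocked at chain node Hospital ∈ conditioning set.
  P6: blocked at fork node Hospital ∈ conditioning set.
{Hospital, Treatment} contains no descendant of AgeGroup and blocks every backdoor path.
Every element of {Hospital, Treatment} is needed (dropping Hospital leaves P6 open; dropping Treatment leaves P2 open), so no proper subset is valid.
Among all size-2 subsets of the eligible variables, only {Hospital, Treatment} blocks every backdoor path, so it is the unique smallest valid adjustment set.

{Hospital, Treatment}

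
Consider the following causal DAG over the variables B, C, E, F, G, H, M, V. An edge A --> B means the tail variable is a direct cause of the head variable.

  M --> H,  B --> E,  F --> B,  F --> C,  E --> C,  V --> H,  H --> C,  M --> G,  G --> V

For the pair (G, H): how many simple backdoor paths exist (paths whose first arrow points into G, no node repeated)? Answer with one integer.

1

A backdoor path from G to H is any simple undirected path whose first edge points into G (i.e. leaves G via a parent).
Parents of G: {M}.
Enumerating:
  P1: G <- M -> H
That exhausts the simple backdoor paths. Count: 1.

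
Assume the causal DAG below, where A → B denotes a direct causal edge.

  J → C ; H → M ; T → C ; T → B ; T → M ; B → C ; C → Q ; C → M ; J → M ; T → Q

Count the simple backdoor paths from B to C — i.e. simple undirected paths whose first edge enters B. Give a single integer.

A backdoor path from B to C is any simple undirected path whose first edge points into B (i.e. leaves B via a parent).
Parents of B: {T}.
Enumerating:
  P1: B <- T -> C
  P2: B <- T -> Q <- C
  P3: B <- T -> M <- J -> C
  P4: B <- T -> M <- C
That exhausts the simple backdoor paths. Count: 4.

4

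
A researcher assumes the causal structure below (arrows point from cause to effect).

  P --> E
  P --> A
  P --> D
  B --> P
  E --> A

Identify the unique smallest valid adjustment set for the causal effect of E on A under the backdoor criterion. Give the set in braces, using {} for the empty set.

Variables eligible for adjustment (non-descendants of E, excluding E and A): {B, D, P}.
Backdoor paths from E to A:
  P1: E <- P -> A
The empty set is not sufficient: P1 (E <- P -> A) has no collider blocking it and no conditioned non-collider, so it is open.
Try {P}:
  P1: blocked at fork node P ∈ conditioning set.
{P} contains no descendant of E and blocks every backdoor path.
No other singleton works — e.g. {B} leaves P1 open — so {P} is the unique smallest valid adjustment set.

{P}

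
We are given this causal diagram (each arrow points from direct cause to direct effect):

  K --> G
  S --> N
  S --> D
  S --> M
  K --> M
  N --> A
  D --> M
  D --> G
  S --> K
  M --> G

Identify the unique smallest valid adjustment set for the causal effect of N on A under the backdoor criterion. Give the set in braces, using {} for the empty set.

Variables eligible for adjustment (non-descendants of N, excluding N and A): {D, G, K, M, S}.
Backdoor paths from N to A:
  (none)
With no backdoor paths the empty set already satisfies the criterion, and it is trivially minimal.

{}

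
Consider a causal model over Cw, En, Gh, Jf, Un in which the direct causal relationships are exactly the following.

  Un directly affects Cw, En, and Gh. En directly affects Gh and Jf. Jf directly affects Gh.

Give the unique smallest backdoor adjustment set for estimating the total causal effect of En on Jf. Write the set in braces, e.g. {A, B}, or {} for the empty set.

{}

Variables eligible for adjustment (non-descendants of En, excluding En and Jf): {Cw, Un}.
Backdoor paths from En to Jf:
  P1: En <- Un -> Gh <- Jf
Each backdoor path contains an unconditioned collider, so every path is already blocked with the empty conditioning set:
  P1: blocked at collider Gh (neither it nor any descendant is in the conditioning set).
The empty set is therefore the unique smallest valid set.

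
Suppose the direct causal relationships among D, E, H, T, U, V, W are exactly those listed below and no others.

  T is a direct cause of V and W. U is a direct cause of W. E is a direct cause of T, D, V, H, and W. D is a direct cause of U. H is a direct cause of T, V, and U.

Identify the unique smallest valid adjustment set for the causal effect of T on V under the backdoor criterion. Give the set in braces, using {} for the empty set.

Variables eligible for adjustment (non-descendants of T, excluding T and V): {D, E, H, U}.
Backdoor paths from T to V:
  P1: T <- E -> D -> U <- H -> V
  P2: T <- E -> H -> V
  P3: T <- E -> W <- U <- H -> V
  P4: T <- E -> V
  P5: T <- H <- E -> V
  P6: T <- H -> U <- D <- E -> V
  P7: T <- H -> U -> W <- E -> V
  P8: T <- H -> V
The empty set is not sufficient: P2 (T <- E -> H -> V) has no collider blocking it and no conditioned non-collider, so it is open.
Try {E, H}:
  P1: blocked at fork node E ∈ conditioning set.
  P2: blocked at fork node E ∈ conditioning set.
  P3: blocked at fork node E ∈ conditioning set.
  P4: blocked at fork node E ∈ conditioning set.
  P5: blocked at chain node H ∈ conditioning set.
  P6: blocked at fork node H ∈ conditioning set.
  P7: blocked at fork node H ∈ conditioning set.
  P8: blocked at fork node H ∈ conditioning set.
{E, H} contains no descendant of T and blocks every backdoor path.
Every element of {E, H} is needed (dropping E leaves P4 open; dropping H leaves P8 open), so no proper subset is valid.
Among all size-2 subsets of the eligible variables, only {E, H} blocks every backdoor path, so it is the unique smallest valid adjustment set.

{E, H}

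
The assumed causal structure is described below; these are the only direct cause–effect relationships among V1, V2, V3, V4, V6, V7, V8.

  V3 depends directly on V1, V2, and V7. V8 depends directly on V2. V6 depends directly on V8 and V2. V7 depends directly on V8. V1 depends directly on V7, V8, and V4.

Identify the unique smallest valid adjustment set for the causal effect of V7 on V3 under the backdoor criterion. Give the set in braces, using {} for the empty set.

Variables eligible for adjustment (non-descendants of V7, excluding V7 and V3): {V2, V4, V6, V8}.
Backdoor paths from V7 to V3:
  P1: V7 <- V8 <- V2 -> V3
  P2: V7 <- V8 -> V1 -> V3
  P3: V7 <- V8 -> V6 <- V2 -> V3
The empty set is not sufficient: P1 (V7 <- V8 <- V2 -> V3) has no collider blocking it and no conditioned non-collider, so it is open.
Try {V8}:
  P1: blocked at chain node V8 ∈ conditioning set.
  P2: blocked at fork node V8 ∈ conditioning set.
  P3: blocked at fork node V8 ∈ conditioning set.
{V8} contains no descendant of V7 and blocks every backdoor path.
No other singleton works — e.g. {V2} leaves P2 open — so {V8} is the unique smallest valid adjustment set.

{V8}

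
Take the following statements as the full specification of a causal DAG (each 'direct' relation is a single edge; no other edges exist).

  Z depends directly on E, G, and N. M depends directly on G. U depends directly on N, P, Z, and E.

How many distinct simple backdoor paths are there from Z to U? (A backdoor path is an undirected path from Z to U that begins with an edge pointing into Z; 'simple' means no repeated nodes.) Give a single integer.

A backdoor path from Z to U is any simple undirected path whose first edge points into Z (i.e. leaves Z via a parent).
Parents of Z: {E, G, N}.
Enumerating:
  P1: Z <- E -> U
  P2: Z <- N -> U
That exhausts the simple backdoor paths. Count: 2.

2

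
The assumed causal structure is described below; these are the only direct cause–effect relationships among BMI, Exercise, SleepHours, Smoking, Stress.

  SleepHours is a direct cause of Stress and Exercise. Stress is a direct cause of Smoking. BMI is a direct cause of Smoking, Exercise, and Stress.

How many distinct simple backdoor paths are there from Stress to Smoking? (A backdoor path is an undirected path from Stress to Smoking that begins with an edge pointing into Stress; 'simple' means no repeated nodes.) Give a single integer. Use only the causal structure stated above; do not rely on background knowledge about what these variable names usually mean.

2

A backdoor path from Stress to Smoking is any simple undirected path whose first edge points into Stress (i.e. leaves Stress via a parent).
Parents of Stress: {BMI, SleepHours}.
Enumerating:
  P1: Stress <- SleepHours -> Exercise <- BMI -> Smoking
  P2: Stress <- BMI -> Smoking
That exhausts the simple backdoor paths. Count: 2.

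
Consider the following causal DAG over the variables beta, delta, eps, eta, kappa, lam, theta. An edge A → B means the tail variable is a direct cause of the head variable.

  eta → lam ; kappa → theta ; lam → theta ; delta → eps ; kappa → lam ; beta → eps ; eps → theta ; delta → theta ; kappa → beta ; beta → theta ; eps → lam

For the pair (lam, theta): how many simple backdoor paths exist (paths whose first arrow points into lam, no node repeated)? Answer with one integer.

8

A backdoor path from lam to theta is any simple undirected path whose first edge points into lam (i.e. leaves lam via a parent).
Parents of lam: {eps, eta, kappa}.
Enumerating:
  P1: lam <- kappa -> beta -> eps <- delta -> theta
  P2: lam <- kappa -> beta -> eps -> theta
  P3: lam <- kappa -> beta -> theta
  P4: lam <- kappa -> theta
  P5: lam <- eps <- delta -> theta
  P6: lam <- eps <- beta <- kappa -> theta
  P7: lam <- eps <- beta -> theta
  P8: lam <- eps -> theta
That exhausts the simple backdoor paths. Count: 8.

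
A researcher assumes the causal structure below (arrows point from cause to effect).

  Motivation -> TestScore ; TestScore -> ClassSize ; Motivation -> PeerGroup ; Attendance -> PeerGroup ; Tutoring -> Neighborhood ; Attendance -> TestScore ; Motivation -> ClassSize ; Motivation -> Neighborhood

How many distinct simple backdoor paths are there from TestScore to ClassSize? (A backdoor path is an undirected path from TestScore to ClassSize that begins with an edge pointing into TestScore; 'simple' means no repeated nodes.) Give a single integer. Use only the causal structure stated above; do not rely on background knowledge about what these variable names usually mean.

2

A backdoor path from TestScore to ClassSize is any simple undirected path whose first edge points into TestScore (i.e. leaves TestScore via a parent).
Parents of TestScore: {Attendance, Motivation}.
Enumerating:
  P1: TestScore <- Motivation -> ClassSize
  P2: TestScore <- Attendance -> PeerGroup <- Motivation -> ClassSize
That exhausts the simple backdoor paths. Count: 2.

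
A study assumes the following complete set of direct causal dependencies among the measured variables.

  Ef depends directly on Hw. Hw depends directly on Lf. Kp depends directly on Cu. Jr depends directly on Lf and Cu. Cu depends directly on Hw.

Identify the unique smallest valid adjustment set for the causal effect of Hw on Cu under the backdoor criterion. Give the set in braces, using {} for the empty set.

Variables eligible for adjustment (non-descendants of Hw, excluding Hw and Cu): {Lf}.
Backdoor paths from Hw to Cu:
  P1: Hw <- Lf -> Jr <- Cu
Each backdoor path contains an unconditioned collider, so every path is already blocked with the empty conditioning set:
  P1: blocked at collider Jr (neither it nor any descendant is in the conditioning set).
The empty set is therefore the unique smallest valid set.

{}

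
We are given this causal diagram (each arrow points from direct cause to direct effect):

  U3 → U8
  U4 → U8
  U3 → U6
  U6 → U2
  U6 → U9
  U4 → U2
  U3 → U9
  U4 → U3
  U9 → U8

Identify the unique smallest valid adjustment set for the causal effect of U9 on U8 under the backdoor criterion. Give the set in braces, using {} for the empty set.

Variables eligible for adjustment (non-descendants of U9, excluding U9 and U8): {U2, U3, U4, U6}.
Backdoor paths from U9 to U8:
  P1: U9 <- U3 <- U4 -> U8
  P2: U9 <- U3 -> U6 -> U2 <- U4 -> U8
  P3: U9 <- U3 -> U8
  P4: U9 <- U6 <- U3 <- U4 -> U8
  P5: U9 <- U6 <- U3 -> U8
  P6: U9 <- U6 -> U2 <- U4 -> U3 -> U8
  P7: U9 <- U6 -> U2 <- U4 -> U8
The empty set is not sufficient: P1 (U9 <- U3 <- U4 -> U8) has no collider blocking it and no conditioned non-collider, so it is open.
Try {U3}:
  P1: blocked at chain node U3 ∈ conditioning set.
  P2: blocked at fork node U3 ∈ conditioning set.
  P3: blocked at fork node U3 ∈ conditioning set.
  P4: blocked at chain node U3 ∈ conditioning set.
  P5: blocked at fork node U3 ∈ conditioning set.
  P6: blocked at collider U2 (neither it nor any descendant is in the conditioning set).
  P7: blocked at collider U2 (neither it nor any descendant is in the conditioning set).
{U3} contains no descendant of U9 and blocks every backdoor path.
No other singleton works — e.g. {U4} leaves P3 open — so {U3} is the unique smallest valid adjustment set.

{U3}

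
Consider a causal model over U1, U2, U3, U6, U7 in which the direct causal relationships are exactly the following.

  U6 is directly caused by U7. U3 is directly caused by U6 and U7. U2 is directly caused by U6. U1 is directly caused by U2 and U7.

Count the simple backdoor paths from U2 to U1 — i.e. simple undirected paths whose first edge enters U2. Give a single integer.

A backdoor path from U2 to U1 is any simple undirected path whose first edge points into U2 (i.e. leaves U2 via a parent).
Parents of U2: {U6}.
Enumerating:
  P1: U2 <- U6 <- U7 -> U1
  P2: U2 <- U6 -> U3 <- U7 -> U1
That exhausts the simple backdoor paths. Count: 2.

2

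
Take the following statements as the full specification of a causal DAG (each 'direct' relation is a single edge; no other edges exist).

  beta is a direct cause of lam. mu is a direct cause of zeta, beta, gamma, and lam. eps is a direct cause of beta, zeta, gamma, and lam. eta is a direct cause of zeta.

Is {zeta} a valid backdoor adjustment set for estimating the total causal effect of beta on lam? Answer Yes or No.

No

Backdoor paths from beta to lam (paths whose first edge points into beta):
  P1: beta <- eps -> gamma <- mu -> lam
  P2: beta <- eps -> zeta <- mu -> lam
  P3: beta <- eps -> lam
  P4: beta <- mu -> gamma <- eps -> lam
  P5: beta <- mu -> zeta <- eps -> lam
  P6: beta <- mu -> lam
Condition 1 (no descendant of beta in the set): holds — descendants of beta are {lam}; none are in {zeta}.
Condition 2 (every backdoor path blocked by {zeta}):
  P1: blocked at collider gamma (neither it nor any descendant is in the conditioning set).
  P2: open — collider(s) zeta are conditioned on (or have a conditioned descendant) and no non-collider on the path is in the set.
  P3: open — no interior node is in the conditioning set.
  P4: blocked at collider gamma (neither it nor any descendant is in the conditioning set).
  P5: open — collider(s) zeta are conditioned on (or have a conditioned descendant) and no non-collider on the path is in the set.
  P6: open — no interior node is in the conditioning set.
{zeta} does not satisfy the backdoor criterion.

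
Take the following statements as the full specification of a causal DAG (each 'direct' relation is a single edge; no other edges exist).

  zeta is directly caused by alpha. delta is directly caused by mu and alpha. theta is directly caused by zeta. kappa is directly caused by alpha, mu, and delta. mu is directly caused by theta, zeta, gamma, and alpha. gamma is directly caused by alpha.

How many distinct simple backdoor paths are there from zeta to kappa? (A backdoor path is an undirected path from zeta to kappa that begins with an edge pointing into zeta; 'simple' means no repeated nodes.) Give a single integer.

A backdoor path from zeta to kappa is any simple undirected path whose first edge points into zeta (i.e. leaves zeta via a parent).
Parents of zeta: {alpha}.
Enumerating:
  P1: zeta <- alpha -> gamma -> mu -> delta -> kappa
  P2: zeta <- alpha -> gamma -> mu -> kappa
  P3: zeta <- alpha -> mu -> delta -> kappa
  P4: zeta <- alpha -> mu -> kappa
  P5: zeta <- alpha -> delta <- mu -> kappa
  P6: zeta <- alpha -> delta -> kappa
  P7: zeta <- alpha -> kappa
That exhausts the simple backdoor paths. Count: 7.

7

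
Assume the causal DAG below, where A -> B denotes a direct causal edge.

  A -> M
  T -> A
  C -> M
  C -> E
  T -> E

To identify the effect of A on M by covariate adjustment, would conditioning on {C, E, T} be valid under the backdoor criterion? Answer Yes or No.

Yes

Backdoor paths from A to M (paths whose first edge points into A):
  P1: A <- T -> E <- C -> M
Condition 1 (no descendant of A in the set): holds — descendants of A are {M}; none are in {C, E, T}.
Condition 2 (every backdoor path blocked by {C, E, T}):
  P1: blocked at fork node T ∈ conditioning set.
{C, E, T} satisfies the backdoor criterion.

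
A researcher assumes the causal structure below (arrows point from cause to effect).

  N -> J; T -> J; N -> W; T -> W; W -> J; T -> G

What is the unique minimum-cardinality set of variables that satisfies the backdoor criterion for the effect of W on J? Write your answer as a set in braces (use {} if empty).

Variables eligible for adjustment (non-descendants of W, excluding W and J): {G, N, T}.
Backdoor paths from W to J:
  P1: W <- T -> J
  P2: W <- N -> J
The empty set is not sufficient: P1 (W <- T -> J) has no collider blocking it and no conditioned non-collider, so it is open.
Try {N, T}:
  P1: blocked at fork node T ∈ conditioning set.
  P2: blocked at fork node N ∈ conditioning set.
{N, T} contains no descendant of W and blocks every backdoor path.
Every element of {N, T} is needed (dropping N leaves P2 open; dropping T leaves P1 open), so no proper subset is valid.
Among all size-2 subsets of the eligible variables, only {N, T} blocks every backdoor path, so it is the unique smallest valid adjustment set.

{N, T}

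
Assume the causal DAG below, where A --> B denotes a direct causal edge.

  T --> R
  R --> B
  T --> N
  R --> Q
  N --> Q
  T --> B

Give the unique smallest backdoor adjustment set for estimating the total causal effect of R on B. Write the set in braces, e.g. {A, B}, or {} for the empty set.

Variables eligible for adjustment (non-descendants of R, excluding R and B): {N, T}.
Backdoor paths from R to B:
  P1: R <- T -> B
The empty set is not sufficient: P1 (R <- T -> B) has no collider blocking it and no conditioned non-collider, so it is open.
Try {T}:
  P1: blocked at fork node T ∈ conditioning set.
{T} contains no descendant of R and blocks every backdoor path.
No other singleton works — e.g. {N} leaves P1 open — so {T} is the unique smallest valid adjustment set.

{T}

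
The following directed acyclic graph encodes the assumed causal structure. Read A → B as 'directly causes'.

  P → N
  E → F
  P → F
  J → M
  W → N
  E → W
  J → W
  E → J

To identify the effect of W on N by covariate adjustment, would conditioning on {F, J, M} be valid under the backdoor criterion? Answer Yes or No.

Backdoor paths from W to N (paths whose first edge points into W):
  P1: W <- E -> F <- P -> N
  P2: W <- J <- E -> F <- P -> N
Condition 1 (no descendant of W in the set): holds — descendants of W are {N}; none are in {F, J, M}.
Condition 2 (every backdoor path blocked by {F, J, M}):
  P1: open — collider(s) F are conditioned on (or have a conditioned descendant) and no non-collider on the path is in the set.
  P2: blocked at chain node J ∈ conditioning set.
{F, J, M} does not satisfy the backdoor criterion.

No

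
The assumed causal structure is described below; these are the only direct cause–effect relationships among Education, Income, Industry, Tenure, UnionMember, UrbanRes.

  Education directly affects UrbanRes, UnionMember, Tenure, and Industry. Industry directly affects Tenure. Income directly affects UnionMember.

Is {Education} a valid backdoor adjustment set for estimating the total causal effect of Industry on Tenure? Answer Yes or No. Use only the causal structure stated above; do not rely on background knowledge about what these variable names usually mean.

Backdoor paths from Industry to Tenure (paths whose first edge points into Industry):
  P1: Industry <- Education -> Tenure
Condition 1 (no descendant of Industry in the set): holds — descendants of Industry are {Tenure}; none are in {Education}.
Condition 2 (every backdoor path blocked by {Education}):
  P1: blocked at fork node Education ∈ conditioning set.
{Education} satisfies the backdoor criterion.

Yes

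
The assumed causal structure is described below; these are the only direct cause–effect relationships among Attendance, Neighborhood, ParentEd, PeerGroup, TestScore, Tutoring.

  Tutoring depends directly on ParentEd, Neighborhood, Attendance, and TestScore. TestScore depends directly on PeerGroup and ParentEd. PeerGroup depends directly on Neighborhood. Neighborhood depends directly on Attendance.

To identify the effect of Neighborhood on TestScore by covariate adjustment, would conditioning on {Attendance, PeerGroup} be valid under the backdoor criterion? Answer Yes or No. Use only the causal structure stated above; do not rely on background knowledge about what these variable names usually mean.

No

Backdoor paths from Neighborhood to TestScore (paths whose first edge points into Neighborhood):
  P1: Neighborhood <- Attendance -> Tutoring <- ParentEd -> TestScore
  P2: Neighborhood <- Attendance -> Tutoring <- TestScore
Condition 1 (no descendant of Neighborhood in the set): FAILS — PeerGroup is a descendant of Neighborhood.
Condition 2 (every backdoor path blocked by {Attendance, PeerGroup}):
  P1: blocked at fork node Attendance ∈ conditioning set.
  P2: blocked at fork node Attendance ∈ conditioning set.
{Attendance, PeerGroup} does not satisfy the backdoor criterion.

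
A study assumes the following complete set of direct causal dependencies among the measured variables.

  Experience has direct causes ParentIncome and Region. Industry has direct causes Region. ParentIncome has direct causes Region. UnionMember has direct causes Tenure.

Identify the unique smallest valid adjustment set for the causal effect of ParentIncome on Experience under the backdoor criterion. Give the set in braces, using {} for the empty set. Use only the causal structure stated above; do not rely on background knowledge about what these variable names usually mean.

{Region}

Variables eligible for adjustment (non-descendants of ParentIncome, excluding ParentIncome and Experience): {Industry, Region, Tenure, UnionMember}.
Backdoor paths from ParentIncome to Experience:
  P1: ParentIncome <- Region -> Experience
The empty set is not sufficient: P1 (ParentIncome <- Region -> Experience) has no collider blocking it and no conditioned non-collider, so it is open.
Try {Region}:
  P1: blocked at fork node Region ∈ conditioning set.
{Region} contains no descendant of ParentIncome and blocks every backdoor path.
No other singleton works — e.g. {Tenure} leaves P1 open — so {Region} is the unique smallest valid adjustment set.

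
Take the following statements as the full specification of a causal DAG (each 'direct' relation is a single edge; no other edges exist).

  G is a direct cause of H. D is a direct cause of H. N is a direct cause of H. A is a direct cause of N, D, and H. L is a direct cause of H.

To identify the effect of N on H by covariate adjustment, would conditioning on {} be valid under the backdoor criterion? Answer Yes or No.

No

Backdoor paths from N to H (paths whose first edge points into N):
  P1: N <- A -> D -> H
  P2: N <- A -> H
Condition 1 (no descendant of N in the set): holds — descendants of N are {H}; none are in {}.
Condition 2 (every backdoor path blocked by {}):
  P1: open — no interior node is in the conditioning set.
  P2: open — no interior node is in the conditioning set.
{} does not satisfy the backdoor criterion.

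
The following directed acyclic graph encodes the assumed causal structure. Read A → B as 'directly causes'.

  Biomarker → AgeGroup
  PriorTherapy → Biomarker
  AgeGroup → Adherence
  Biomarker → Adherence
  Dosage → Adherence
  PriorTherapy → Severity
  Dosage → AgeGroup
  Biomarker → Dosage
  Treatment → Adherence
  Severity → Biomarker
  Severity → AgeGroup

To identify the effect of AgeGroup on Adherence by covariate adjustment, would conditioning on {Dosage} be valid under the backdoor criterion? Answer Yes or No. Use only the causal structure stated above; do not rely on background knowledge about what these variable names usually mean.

No

Backdoor paths from AgeGroup to Adherence (paths whose first edge points into AgeGroup):
  P1: AgeGroup <- Severity <- PriorTherapy -> Biomarker -> Dosage -> Adherence
  P2: AgeGroup <- Severity <- PriorTherapy -> Biomarker -> Adherence
  P3: AgeGroup <- Severity -> Biomarker -> Dosage -> Adherence
  P4: AgeGroup <- Severity -> Biomarker -> Adherence
  P5: AgeGroup <- Biomarker -> Dosage -> Adherence
  P6: AgeGroup <- Biomarker -> Adherence
  P7: AgeGroup <- Dosage <- Biomarker -> Adherence
  P8: AgeGroup <- Dosage -> Adherence
Condition 1 (no descendant of AgeGroup in the set): holds — descendants of AgeGroup are {Adherence}; none are in {Dosage}.
Condition 2 (every backdoor path blocked by {Dosage}):
  P1: blocked at chain node Dosage ∈ conditioning set.
  P2: open — no interior node is in the conditioning set.
  P3: blocked at chain node Dosage ∈ conditioning set.
  P4: open — no interior node is in the conditioning set.
  P5: blocked at chain node Dosage ∈ conditioning set.
  P6: open — no interior node is in the conditioning set.
  P7: blocked at chain node Dosage ∈ conditioning set.
  P8: blocked at fork node Dosage ∈ conditioning set.
{Dosage} does not satisfy the backdoor criterion.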